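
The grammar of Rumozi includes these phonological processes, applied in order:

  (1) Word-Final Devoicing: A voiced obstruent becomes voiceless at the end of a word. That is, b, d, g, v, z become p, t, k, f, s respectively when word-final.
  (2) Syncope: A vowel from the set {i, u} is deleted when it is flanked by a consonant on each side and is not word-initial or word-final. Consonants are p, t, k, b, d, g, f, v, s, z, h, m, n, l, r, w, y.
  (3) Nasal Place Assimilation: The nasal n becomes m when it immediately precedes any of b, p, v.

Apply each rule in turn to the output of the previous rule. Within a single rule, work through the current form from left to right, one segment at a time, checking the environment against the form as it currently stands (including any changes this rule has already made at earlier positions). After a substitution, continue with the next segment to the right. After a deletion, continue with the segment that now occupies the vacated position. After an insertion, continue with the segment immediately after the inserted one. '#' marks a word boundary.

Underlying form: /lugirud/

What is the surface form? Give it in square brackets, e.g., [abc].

[lgrt]

(1) Word-Final Devoicing: [lugirud] → [lugirut]
(2) Syncope: [lugirut] → [lgrt]
(3) Nasal Place Assimilation: no change — [lgrt]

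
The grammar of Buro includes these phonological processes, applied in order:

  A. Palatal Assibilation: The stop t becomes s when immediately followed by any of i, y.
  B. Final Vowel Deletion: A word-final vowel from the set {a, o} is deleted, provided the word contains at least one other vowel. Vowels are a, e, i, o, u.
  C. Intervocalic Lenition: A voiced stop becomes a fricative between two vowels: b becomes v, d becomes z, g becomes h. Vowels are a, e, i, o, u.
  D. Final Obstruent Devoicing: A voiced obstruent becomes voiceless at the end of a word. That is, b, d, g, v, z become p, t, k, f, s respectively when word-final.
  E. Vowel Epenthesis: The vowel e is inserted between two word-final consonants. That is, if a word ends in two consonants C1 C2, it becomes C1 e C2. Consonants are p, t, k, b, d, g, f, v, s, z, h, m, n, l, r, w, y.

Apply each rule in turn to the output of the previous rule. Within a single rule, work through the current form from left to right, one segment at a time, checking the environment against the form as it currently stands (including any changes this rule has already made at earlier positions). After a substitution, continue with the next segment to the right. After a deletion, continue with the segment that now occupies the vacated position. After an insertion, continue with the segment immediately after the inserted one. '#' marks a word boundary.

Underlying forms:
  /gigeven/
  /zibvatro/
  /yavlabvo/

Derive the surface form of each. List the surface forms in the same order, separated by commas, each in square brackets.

/gigeven/:
  A Palatal Assibilation: no change — [gigeven]
  B Final Vowel Deletion: no change — [gigeven]
  C Intervocalic Lenition: [gigeven] → [giheven]
  D Final Obstruent Devoicing: no change — [giheven]
  E Vowel Epenthesis: no change — [giheven]
/zibvatro/:
  A Palatal Assibilation: no change — [zibvatro]
  B Final Vowel Deletion: [zibvatro] → [zibvatr]
  C Intervocalic Lenition: no change — [zibvatr]
  D Final Obstruent Devoicing: no change — [zibvatr]
  E Vowel Epenthesis: [zibvatr] → [zibvater]
/yavlabvo/:
  A Palatal Assibilation: no change — [yavlabvo]
  B Final Vowel Deletion: [yavlabvo] → [yavlabv]
  C Intervocalic Lenition: no change — [yavlabv]
  D Final Obstruent Devoicing: [yavlabv] → [yavlabf]
  E Vowel Epenthesis: [yavlabf] → [yavlabef]

[giheven], [zibvater], [yavlabef]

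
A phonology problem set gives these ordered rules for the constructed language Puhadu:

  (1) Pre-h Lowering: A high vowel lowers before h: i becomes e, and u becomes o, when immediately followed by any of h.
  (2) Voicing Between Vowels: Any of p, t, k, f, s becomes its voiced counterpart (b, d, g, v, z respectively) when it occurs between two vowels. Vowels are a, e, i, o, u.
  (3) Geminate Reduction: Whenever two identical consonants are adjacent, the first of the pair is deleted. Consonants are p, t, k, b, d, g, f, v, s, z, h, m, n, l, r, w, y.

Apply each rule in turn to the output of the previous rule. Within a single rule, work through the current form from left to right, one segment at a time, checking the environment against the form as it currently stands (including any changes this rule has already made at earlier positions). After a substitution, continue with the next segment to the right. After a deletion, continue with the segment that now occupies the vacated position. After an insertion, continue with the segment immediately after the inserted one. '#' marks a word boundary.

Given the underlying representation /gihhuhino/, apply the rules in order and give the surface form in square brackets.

[gehohino]

(1) Pre-h Lowering: [gihhuhino] → [gehhohino]
(2) Voicing Between Vowels: no change — [gehhohino]
(3) Geminate Reduction: [gehhohino] → [gehohino]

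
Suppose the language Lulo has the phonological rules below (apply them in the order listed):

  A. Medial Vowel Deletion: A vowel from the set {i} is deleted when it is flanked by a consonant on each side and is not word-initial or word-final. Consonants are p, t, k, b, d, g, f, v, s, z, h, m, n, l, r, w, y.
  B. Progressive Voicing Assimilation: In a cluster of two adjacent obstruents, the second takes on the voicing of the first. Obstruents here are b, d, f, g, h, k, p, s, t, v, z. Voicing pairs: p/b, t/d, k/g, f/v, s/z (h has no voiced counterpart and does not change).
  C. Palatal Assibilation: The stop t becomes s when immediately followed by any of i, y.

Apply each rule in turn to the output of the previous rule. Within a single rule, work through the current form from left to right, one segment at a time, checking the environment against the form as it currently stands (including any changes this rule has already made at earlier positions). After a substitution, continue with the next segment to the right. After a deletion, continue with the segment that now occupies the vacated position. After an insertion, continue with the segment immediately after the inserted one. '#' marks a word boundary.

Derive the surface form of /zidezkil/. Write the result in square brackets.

[zdezgl]

A Medial Vowel Deletion: [zidezkil] → [zdezkl]
B Progressive Voicing Assimilation: [zdezkl] → [zdezgl]
C Palatal Assibilation: no change — [zdezgl]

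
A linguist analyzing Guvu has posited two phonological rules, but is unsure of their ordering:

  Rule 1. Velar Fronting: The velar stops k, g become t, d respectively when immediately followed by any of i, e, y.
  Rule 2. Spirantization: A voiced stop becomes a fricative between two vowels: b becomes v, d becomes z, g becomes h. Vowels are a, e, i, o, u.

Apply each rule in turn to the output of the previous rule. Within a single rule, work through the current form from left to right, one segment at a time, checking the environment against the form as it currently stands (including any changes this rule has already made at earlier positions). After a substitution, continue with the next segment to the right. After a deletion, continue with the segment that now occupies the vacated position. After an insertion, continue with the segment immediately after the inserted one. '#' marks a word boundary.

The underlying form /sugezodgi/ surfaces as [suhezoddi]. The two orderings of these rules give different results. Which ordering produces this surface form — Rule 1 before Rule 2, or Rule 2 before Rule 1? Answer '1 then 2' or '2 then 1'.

Order 1 then 2:
  1 Velar Fronting: [sugezodgi] → [sudezoddi]
  2 Spirantization: [sudezoddi] → [suzezoddi]
  result: [suzezoddi]
Order 2 then 1:
  2 Spirantization: [sugezodgi] → [suhezodgi]
  1 Velar Fronting: [suhezodgi] → [suhezoddi]
  result: [suhezoddi]

2 then 1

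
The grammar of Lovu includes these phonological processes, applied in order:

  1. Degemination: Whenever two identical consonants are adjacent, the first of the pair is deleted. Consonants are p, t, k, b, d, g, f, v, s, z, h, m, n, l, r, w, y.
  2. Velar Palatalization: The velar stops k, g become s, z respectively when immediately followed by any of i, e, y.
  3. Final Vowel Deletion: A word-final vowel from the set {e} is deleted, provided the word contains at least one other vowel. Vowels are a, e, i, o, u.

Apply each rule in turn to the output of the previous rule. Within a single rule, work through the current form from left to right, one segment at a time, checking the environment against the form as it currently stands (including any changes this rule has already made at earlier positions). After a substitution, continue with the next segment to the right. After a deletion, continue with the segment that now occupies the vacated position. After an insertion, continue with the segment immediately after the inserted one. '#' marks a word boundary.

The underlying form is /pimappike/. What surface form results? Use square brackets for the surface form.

1 Degemination: [pimappike] → [pimapike]
2 Velar Palatalization: [pimapike] → [pimapise]
3 Final Vowel Deletion: [pimapise] → [pimapis]

[pimapis]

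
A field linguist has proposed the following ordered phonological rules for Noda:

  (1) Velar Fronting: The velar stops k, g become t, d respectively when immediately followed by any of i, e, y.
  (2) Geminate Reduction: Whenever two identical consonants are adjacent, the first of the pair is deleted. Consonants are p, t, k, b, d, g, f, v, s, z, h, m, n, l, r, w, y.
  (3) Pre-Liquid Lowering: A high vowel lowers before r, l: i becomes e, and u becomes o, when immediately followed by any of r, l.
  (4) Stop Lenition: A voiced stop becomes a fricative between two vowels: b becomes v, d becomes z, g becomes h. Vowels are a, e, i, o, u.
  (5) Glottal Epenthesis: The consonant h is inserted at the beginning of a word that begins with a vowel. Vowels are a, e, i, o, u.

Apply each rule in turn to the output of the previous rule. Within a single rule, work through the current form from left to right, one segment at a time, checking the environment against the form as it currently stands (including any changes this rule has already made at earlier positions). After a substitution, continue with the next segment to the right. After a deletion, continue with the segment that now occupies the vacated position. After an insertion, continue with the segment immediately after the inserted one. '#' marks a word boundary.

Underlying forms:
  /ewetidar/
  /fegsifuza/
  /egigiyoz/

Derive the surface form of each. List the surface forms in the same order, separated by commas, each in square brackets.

/ewetidar/:
  (1) Velar Fronting: no change — [ewetidar]
  (2) Geminate Reduction: no change — [ewetidar]
  (3) Pre-Liquid Lowering: no change — [ewetidar]
  (4) Stop Lenition: [ewetidar] → [ewetizar]
  (5) Glottal Epenthesis: [ewetizar] → [hewetizar]
/fegsifuza/:
  (1) Velar Fronting: no change — [fegsifuza]
  (2) Geminate Reduction: no change — [fegsifuza]
  (3) Pre-Liquid Lowering: no change — [fegsifuza]
  (4) Stop Lenition: no change — [fegsifuza]
  (5) Glottal Epenthesis: no change — [fegsifuza]
/egigiyoz/:
  (1) Velar Fronting: [egigiyoz] → [edidiyoz]
  (2) Geminate Reduction: no change — [edidiyoz]
  (3) Pre-Liquid Lowering: no change — [edidiyoz]
  (4) Stop Lenition: [edidiyoz] → [eziziyoz]
  (5) Glottal Epenthesis: [eziziyoz] → [heziziyoz]

[hewetizar], [fegsifuza], [heziziyoz]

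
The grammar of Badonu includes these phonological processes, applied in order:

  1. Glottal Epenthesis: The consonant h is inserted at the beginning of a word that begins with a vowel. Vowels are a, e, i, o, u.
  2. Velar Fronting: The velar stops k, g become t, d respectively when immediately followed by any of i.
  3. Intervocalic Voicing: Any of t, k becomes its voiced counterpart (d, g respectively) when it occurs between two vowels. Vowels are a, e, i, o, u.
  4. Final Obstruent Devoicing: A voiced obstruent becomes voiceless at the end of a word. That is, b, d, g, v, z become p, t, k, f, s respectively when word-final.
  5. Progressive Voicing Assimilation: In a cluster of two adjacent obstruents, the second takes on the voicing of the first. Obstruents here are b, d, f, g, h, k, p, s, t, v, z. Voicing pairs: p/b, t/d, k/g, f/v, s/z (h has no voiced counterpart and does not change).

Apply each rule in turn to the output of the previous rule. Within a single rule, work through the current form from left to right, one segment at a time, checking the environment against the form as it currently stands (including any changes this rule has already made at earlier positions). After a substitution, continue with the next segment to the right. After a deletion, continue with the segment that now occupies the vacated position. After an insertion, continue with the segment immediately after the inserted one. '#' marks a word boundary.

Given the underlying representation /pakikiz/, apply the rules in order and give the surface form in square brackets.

1 Glottal Epenthesis: no change — [pakikiz]
2 Velar Fronting: [pakikiz] → [patitiz]
3 Intervocalic Voicing: [patitiz] → [padidiz]
4 Final Obstruent Devoicing: [padidiz] → [padidis]
5 Progressive Voicing Assimilation: no change — [padidis]

[padidis]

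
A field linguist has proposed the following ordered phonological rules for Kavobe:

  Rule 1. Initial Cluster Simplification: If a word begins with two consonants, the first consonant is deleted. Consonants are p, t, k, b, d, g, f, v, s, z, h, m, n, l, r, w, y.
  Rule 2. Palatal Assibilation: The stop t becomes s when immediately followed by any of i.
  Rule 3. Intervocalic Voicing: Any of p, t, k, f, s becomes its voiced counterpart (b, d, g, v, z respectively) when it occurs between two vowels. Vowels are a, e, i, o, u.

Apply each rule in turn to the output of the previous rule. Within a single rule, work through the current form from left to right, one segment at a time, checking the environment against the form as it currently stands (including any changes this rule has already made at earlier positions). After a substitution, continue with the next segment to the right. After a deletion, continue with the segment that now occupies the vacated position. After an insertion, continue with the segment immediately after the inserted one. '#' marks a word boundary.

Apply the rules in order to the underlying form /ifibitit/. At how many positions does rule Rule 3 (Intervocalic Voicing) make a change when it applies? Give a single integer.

2

Rule 1 Initial Cluster Simplification: no change — [ifibitit]
Rule 2 Palatal Assibilation: [ifibitit] → [ifibisit]
Rule 3 Intervocalic Voicing: [ifibisit] → [ivibizit]
Rule Rule 3 changed 2 position(s).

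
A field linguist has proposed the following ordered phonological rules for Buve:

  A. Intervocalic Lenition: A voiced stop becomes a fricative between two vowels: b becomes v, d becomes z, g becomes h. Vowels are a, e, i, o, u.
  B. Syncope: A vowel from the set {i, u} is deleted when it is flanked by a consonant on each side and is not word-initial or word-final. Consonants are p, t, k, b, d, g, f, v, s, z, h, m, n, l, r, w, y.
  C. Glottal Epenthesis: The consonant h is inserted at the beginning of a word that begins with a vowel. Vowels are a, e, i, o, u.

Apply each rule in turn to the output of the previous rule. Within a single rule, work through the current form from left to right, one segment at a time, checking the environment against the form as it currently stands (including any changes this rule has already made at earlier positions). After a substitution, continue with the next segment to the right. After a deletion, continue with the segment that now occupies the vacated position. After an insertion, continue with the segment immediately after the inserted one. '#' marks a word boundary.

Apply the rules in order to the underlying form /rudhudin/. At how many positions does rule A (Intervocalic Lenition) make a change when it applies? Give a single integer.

1

A Intervocalic Lenition: [rudhudin] → [rudhuzin]
B Syncope: [rudhuzin] → [rdhzn]
C Glottal Epenthesis: no change — [rdhzn]
Rule A changed 1 position(s).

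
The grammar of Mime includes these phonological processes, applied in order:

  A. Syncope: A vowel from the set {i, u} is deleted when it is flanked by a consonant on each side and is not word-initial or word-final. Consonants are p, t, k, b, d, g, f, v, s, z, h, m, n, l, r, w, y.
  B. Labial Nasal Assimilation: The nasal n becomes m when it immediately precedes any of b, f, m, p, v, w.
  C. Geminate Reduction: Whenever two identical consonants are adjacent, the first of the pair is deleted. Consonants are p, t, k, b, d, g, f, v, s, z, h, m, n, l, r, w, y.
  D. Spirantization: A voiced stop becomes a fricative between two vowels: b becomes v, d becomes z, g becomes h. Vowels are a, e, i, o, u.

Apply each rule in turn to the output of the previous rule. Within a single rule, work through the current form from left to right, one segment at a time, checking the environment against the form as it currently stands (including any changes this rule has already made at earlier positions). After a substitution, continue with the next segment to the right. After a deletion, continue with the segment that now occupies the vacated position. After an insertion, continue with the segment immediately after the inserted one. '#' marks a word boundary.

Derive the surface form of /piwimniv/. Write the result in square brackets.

[pwmv]

A Syncope: [piwimniv] → [pwmnv]
B Labial Nasal Assimilation: [pwmnv] → [pwmmv]
C Geminate Reduction: [pwmmv] → [pwmv]
D Spirantization: no change — [pwmv]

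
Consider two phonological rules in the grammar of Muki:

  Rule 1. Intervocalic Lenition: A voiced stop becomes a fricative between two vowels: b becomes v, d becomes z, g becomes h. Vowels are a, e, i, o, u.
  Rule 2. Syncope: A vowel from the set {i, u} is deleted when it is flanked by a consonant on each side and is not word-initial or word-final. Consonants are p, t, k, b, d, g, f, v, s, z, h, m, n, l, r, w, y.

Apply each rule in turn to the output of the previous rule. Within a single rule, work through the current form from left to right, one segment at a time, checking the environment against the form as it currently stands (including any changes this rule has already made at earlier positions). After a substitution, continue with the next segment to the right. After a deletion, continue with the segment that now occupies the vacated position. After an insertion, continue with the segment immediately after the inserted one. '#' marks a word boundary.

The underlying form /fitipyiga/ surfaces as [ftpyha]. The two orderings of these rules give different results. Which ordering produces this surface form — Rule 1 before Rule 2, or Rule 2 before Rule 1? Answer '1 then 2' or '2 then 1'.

Order 1 then 2:
  1 Intervocalic Lenition: [fitipyiga] → [fitipyiha]
  2 Syncope: [fitipyiha] → [ftpyha]
  result: [ftpyha]
Order 2 then 1:
  2 Syncope: [fitipyiga] → [ftpyga]
  1 Intervocalic Lenition: no change — [ftpyga]
  result: [ftpyga]

1 then 2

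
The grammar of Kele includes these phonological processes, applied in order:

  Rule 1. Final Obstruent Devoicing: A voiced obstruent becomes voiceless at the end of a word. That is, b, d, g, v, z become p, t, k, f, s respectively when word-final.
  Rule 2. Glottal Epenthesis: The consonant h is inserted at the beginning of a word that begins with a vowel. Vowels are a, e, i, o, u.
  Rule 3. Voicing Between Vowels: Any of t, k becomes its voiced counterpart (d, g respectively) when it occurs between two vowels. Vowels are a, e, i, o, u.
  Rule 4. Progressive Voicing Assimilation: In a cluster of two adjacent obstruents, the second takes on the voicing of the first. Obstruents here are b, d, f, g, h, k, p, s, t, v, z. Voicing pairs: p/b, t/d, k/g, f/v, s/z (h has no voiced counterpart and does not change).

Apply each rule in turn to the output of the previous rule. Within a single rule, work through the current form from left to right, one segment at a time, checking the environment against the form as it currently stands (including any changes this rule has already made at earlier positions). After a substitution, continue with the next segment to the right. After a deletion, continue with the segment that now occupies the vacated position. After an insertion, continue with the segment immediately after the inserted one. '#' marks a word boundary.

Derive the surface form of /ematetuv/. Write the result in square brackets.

Rule 1 Final Obstruent Devoicing: [ematetuv] → [ematetuf]
Rule 2 Glottal Epenthesis: [ematetuf] → [hematetuf]
Rule 3 Voicing Between Vowels: [hematetuf] → [hemadeduf]
Rule 4 Progressive Voicing Assimilation: no change — [hemadeduf]

[hemadeduf]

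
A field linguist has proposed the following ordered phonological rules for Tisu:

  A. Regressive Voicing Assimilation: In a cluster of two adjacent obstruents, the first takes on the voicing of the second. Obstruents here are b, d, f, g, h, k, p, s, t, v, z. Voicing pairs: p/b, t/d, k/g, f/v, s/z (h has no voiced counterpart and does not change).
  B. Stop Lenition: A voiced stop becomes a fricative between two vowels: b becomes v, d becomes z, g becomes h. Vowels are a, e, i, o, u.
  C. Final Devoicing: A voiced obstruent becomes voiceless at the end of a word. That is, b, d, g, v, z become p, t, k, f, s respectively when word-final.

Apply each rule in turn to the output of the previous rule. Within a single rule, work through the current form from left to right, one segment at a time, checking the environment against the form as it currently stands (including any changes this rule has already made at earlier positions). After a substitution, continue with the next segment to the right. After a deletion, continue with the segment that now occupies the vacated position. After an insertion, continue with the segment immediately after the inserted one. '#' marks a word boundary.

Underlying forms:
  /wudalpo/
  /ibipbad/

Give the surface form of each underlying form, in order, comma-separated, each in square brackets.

/wudalpo/:
  A Regressive Voicing Assimilation: no change — [wudalpo]
  B Stop Lenition: [wudalpo] → [wuzalpo]
  C Final Devoicing: no change — [wuzalpo]
/ibipbad/:
  A Regressive Voicing Assimilation: [ibipbad] → [ibibbad]
  B Stop Lenition: [ibibbad] → [ivibbad]
  C Final Devoicing: [ivibbad] → [ivibbat]

[wuzalpo], [ivibbat]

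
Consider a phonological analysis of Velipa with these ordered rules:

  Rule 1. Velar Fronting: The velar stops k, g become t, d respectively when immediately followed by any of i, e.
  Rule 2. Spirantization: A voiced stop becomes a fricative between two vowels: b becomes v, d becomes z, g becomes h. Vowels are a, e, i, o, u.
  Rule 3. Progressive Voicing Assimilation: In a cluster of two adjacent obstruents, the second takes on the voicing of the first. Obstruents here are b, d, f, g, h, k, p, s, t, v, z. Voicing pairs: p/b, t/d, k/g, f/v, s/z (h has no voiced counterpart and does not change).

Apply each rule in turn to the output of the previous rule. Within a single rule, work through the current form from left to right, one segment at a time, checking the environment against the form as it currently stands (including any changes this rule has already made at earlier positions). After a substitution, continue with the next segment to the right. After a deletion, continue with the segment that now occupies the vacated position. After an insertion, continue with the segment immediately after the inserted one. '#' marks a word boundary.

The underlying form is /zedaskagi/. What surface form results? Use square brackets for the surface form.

Rule 1 Velar Fronting: [zedaskagi] → [zedaskadi]
Rule 2 Spirantization: [zedaskadi] → [zezaskazi]
Rule 3 Progressive Voicing Assimilation: no change — [zezaskazi]

[zezaskazi]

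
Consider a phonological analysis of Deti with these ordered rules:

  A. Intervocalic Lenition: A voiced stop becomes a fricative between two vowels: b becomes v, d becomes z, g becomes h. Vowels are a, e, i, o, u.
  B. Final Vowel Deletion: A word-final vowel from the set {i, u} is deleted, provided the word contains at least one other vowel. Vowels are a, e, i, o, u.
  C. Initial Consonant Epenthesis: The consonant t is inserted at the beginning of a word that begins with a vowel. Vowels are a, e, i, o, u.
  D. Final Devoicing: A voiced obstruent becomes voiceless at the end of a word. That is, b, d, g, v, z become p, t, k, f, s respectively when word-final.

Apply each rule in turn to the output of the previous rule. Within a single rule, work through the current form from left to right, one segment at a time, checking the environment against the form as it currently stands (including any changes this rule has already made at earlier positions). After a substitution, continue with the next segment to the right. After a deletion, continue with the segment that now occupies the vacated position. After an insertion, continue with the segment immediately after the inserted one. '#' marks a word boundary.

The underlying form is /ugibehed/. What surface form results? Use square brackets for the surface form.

A Intervocalic Lenition: [ugibehed] → [uhivehed]
B Final Vowel Deletion: no change — [uhivehed]
C Initial Consonant Epenthesis: [uhivehed] → [tuhivehed]
D Final Devoicing: [tuhivehed] → [tuhivehet]

[tuhivehet]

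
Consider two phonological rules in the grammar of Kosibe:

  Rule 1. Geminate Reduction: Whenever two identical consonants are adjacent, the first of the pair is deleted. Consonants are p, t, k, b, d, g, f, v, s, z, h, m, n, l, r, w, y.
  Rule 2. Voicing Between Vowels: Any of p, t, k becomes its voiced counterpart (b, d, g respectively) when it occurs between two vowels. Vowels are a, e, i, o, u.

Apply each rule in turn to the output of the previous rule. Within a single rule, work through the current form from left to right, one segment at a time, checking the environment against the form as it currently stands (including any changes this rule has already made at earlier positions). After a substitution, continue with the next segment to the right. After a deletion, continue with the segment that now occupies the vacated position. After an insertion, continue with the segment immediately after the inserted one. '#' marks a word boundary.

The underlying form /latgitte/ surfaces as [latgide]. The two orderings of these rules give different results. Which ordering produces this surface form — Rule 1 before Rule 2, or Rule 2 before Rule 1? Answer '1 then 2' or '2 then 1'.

1 then 2

Order 1 then 2:
  1 Geminate Reduction: [latgitte] → [latgite]
  2 Voicing Between Vowels: [latgite] → [latgide]
  result: [latgide]
Order 2 then 1:
  2 Voicing Between Vowels: no change — [latgitte]
  1 Geminate Reduction: [latgitte] → [latgite]
  result: [latgite]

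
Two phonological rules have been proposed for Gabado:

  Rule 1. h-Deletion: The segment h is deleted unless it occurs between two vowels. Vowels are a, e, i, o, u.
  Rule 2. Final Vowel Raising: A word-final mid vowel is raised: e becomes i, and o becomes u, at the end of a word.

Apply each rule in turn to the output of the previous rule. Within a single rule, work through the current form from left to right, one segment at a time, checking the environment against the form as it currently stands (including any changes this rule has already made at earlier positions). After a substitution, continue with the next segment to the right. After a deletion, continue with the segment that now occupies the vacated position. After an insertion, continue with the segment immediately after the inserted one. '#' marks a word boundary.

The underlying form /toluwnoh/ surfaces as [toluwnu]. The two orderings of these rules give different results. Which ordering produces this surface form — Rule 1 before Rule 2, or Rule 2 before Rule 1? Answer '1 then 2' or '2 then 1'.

1 then 2

Order 1 then 2:
  1 h-Deletion: [toluwnoh] → [toluwno]
  2 Final Vowel Raising: [toluwno] → [toluwnu]
  result: [toluwnu]
Order 2 then 1:
  2 Final Vowel Raising: no change — [toluwnoh]
  1 h-Deletion: [toluwnoh] → [toluwno]
  result: [toluwno]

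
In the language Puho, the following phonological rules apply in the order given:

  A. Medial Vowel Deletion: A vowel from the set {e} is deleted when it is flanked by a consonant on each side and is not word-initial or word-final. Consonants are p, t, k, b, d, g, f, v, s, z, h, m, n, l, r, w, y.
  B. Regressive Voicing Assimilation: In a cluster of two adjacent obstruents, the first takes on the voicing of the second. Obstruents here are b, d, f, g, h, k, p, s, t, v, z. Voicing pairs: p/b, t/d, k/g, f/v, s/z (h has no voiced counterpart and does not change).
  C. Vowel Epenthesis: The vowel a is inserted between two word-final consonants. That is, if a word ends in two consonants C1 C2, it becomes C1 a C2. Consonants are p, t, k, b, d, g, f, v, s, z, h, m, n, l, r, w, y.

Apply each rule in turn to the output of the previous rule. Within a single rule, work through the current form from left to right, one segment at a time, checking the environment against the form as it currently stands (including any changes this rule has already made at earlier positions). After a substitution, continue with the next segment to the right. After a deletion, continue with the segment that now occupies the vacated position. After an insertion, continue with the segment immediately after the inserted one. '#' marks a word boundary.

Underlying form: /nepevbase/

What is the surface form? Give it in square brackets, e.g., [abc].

A Medial Vowel Deletion: [nepevbase] → [npvbase]
B Regressive Voicing Assimilation: [npvbase] → [nbvbase]
C Vowel Epenthesis: no change — [nbvbase]

[nbvbase]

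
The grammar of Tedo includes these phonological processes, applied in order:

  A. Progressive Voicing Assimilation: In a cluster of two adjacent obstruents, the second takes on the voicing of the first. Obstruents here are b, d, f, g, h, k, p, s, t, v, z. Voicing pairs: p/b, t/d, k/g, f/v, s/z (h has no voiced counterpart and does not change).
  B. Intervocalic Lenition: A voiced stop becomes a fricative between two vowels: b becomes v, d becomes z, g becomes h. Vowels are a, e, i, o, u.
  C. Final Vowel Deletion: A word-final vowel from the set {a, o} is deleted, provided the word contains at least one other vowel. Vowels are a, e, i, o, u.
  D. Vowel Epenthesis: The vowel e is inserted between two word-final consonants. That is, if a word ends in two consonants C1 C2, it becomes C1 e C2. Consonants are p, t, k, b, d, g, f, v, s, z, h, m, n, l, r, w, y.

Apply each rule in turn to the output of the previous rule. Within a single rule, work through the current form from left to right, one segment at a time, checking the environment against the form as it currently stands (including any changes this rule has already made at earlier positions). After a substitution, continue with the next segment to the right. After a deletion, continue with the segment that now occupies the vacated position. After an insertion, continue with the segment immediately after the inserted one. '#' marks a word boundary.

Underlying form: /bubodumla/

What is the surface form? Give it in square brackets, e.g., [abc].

[buvozumel]

A Progressive Voicing Assimilation: no change — [bubodumla]
B Intervocalic Lenition: [bubodumla] → [buvozumla]
C Final Vowel Deletion: [buvozumla] → [buvozuml]
D Vowel Epenthesis: [buvozuml] → [buvozumel]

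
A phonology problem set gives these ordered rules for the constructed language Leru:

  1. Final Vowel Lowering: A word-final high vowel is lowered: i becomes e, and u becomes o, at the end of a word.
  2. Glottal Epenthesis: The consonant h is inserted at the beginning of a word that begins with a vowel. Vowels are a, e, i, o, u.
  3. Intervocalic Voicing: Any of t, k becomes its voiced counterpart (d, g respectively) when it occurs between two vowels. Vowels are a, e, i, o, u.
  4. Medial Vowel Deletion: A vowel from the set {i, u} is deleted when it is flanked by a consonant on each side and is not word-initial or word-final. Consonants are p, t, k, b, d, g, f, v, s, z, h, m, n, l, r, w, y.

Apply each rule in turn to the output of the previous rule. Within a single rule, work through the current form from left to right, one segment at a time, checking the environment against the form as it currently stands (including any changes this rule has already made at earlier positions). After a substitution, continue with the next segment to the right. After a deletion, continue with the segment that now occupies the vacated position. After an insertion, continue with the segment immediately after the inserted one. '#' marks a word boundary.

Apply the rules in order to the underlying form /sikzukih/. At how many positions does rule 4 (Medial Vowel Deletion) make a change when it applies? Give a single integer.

1 Final Vowel Lowering: no change — [sikzukih]
2 Glottal Epenthesis: no change — [sikzukih]
3 Intervocalic Voicing: [sikzukih] → [sikzugih]
4 Medial Vowel Deletion: [sikzugih] → [skzgh]
Rule 4 changed 3 position(s).

3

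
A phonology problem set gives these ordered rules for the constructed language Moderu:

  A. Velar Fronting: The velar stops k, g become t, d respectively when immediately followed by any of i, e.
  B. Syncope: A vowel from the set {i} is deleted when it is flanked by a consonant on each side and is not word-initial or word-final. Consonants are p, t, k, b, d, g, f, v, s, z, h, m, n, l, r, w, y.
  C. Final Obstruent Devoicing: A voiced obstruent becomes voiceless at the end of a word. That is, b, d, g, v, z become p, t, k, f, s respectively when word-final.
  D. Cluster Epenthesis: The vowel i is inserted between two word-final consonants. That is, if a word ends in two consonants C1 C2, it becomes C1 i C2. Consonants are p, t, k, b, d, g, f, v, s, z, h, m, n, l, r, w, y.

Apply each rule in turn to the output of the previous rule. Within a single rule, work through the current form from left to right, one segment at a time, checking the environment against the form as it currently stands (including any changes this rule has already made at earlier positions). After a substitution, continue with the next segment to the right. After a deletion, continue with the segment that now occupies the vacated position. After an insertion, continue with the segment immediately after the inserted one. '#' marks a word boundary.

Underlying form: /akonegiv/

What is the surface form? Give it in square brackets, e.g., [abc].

A Velar Fronting: [akonegiv] → [akonediv]
B Syncope: [akonediv] → [akonedv]
C Final Obstruent Devoicing: [akonedv] → [akonedf]
D Cluster Epenthesis: [akonedf] → [akonedif]

[akonedif]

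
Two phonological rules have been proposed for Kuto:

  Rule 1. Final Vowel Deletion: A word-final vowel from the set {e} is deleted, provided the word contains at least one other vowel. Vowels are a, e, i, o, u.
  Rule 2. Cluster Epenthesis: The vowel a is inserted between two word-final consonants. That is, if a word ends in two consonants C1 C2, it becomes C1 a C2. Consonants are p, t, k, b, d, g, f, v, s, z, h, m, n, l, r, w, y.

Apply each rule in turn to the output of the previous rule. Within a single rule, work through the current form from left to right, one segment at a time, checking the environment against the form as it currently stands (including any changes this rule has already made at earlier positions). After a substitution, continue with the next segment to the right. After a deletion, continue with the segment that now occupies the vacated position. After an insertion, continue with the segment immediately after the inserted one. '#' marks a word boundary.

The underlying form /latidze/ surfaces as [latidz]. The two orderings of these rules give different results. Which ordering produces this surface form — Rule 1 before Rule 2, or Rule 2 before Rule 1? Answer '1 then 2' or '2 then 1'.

2 then 1

Order 1 then 2:
  1 Final Vowel Deletion: [latidze] → [latidz]
  2 Cluster Epenthesis: [latidz] → [latidaz]
  result: [latidaz]
Order 2 then 1:
  2 Cluster Epenthesis: no change — [latidze]
  1 Final Vowel Deletion: [latidze] → [latidz]
  result: [latidz]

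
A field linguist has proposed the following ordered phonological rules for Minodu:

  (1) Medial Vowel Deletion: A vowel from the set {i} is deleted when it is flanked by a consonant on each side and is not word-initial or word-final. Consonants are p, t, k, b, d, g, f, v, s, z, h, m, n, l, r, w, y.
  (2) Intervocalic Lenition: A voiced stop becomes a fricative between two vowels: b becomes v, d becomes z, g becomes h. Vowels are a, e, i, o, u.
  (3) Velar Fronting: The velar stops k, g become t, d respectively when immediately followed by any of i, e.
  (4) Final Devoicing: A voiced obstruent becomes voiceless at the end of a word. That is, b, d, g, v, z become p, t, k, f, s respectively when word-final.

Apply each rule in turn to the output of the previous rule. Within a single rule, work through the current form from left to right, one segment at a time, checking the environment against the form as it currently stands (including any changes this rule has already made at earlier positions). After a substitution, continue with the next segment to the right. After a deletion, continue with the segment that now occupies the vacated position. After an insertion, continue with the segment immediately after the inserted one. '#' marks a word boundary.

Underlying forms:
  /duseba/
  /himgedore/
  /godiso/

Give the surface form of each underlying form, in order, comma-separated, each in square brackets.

[duseva], [hmdezore], [godso]

/duseba/:
  (1) Medial Vowel Deletion: no change — [duseba]
  (2) Intervocalic Lenition: [duseba] → [duseva]
  (3) Velar Fronting: no change — [duseva]
  (4) Final Devoicing: no change — [duseva]
/himgedore/:
  (1) Medial Vowel Deletion: [himgedore] → [hmgedore]
  (2) Intervocalic Lenition: [hmgedore] → [hmgezore]
  (3) Velar Fronting: [hmgezore] → [hmdezore]
  (4) Final Devoicing: no change — [hmdezore]
/godiso/:
  (1) Medial Vowel Deletion: [godiso] → [godso]
  (2) Intervocalic Lenition: no change — [godso]
  (3) Velar Fronting: no change — [godso]
  (4) Final Devoicing: no change — [godso]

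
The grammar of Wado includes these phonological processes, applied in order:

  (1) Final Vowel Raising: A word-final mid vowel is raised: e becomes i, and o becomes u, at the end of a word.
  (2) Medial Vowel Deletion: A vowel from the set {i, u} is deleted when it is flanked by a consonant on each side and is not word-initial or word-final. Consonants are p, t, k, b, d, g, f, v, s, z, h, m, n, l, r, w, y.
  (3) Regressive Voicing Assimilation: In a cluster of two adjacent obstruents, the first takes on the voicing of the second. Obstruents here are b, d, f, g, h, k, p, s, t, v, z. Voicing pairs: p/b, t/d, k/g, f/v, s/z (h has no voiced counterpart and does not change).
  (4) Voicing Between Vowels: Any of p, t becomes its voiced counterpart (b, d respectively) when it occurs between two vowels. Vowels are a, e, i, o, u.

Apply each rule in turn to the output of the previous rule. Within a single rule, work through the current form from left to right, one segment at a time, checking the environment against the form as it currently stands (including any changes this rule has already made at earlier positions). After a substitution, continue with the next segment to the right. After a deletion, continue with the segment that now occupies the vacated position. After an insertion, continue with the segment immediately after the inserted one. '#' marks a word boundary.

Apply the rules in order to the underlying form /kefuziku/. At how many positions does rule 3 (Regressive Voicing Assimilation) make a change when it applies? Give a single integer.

(1) Final Vowel Raising: no change — [kefuziku]
(2) Medial Vowel Deletion: [kefuziku] → [kefzku]
(3) Regressive Voicing Assimilation: [kefzku] → [kevsku]
(4) Voicing Between Vowels: no change — [kevsku]
Rule 3 changed 2 position(s).

2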